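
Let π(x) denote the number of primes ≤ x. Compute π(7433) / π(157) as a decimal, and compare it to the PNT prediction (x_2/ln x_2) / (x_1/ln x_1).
π(7433)/π(157) = 942/37 ≈ 25.4595;  PNT prediction ≈ 26.8556.

π(157) = 37 and π(7433) = 942, so π(7433)/π(157) ≈ 25.4595. The PNT-predicted ratio is (7433/ln(7433)) / (157/ln(157)) ≈ 26.8556. The two agree to within a few percent, as expected.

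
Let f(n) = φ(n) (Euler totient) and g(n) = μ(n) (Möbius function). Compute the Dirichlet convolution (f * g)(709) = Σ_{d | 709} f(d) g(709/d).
(φ * μ)(709) = 707

Divisors of 709: [1, 709]. For each d | 709:
  d = 1: φ(1) · μ(709/1) = 1 · -1 = -1
  d = 709: φ(709) · μ(709/709) = 708 · 1 = 708
Summing: (φ * μ)(709) = -1 + 708 = 707.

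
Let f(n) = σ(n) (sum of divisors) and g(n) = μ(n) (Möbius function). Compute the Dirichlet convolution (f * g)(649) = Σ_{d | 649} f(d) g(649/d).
(σ * μ)(649) = 649

Divisors of 649: [1, 11, 59, 649]. For each d | 649:
  d = 1: σ(1) · μ(649/1) = 1 · 1 = 1
  d = 11: σ(11) · μ(649/11) = 12 · -1 = -12
  d = 59: σ(59) · μ(649/59) = 60 · -1 = -60
  d = 649: σ(649) · μ(649/649) = 720 · 1 = 720
Summing: (σ * μ)(649) = 1 + -12 + -60 + 720 = 649.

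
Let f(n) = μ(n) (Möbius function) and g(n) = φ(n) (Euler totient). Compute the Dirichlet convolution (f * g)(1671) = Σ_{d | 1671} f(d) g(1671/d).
(μ * φ)(1671) = 555

Divisors of 1671: [1, 3, 557, 1671]. For each d | 1671:
  d = 1: μ(1) · φ(1671/1) = 1 · 1112 = 1112
  d = 3: μ(3) · φ(1671/3) = -1 · 556 = -556
  d = 557: μ(557) · φ(1671/557) = -1 · 2 = -2
  d = 1671: μ(1671) · φ(1671/1671) = 1 · 1 = 1
Summing: (μ * φ)(1671) = 1112 + -556 + -2 + 1 = 555.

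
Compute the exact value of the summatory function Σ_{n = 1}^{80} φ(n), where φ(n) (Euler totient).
Σ_{n ≤ 80} φ(n) = 1966

Compute φ(n) for each 1 ≤ n ≤ 80: φ(1) = 1, φ(2) = 1, φ(3) = 2, φ(4) = 2, φ(5) = 4, φ(6) = 2, φ(7) = 6, φ(8) = 4, φ(9) = 6, φ(10) = 4, φ(11) = 10, φ(12) = 4, φ(13) = 12, φ(14) = 6, φ(15) = 8, φ(16) = 8, φ(17) = 16, φ(18) = 6, φ(19) = 18, φ(20) = 8, φ(21) = 12, φ(22) = 10, φ(23) = 22, φ(24) = 8, φ(25) = 20, φ(26) = 12, φ(27) = 18, φ(28) = 12, φ(29) = 28, φ(30) = 8, φ(31) = 30, φ(32) = 16, φ(33) = 20, φ(34) = 16, φ(35) = 24, φ(36) = 12, φ(37) = 36, φ(38) = 18, φ(39) = 24, φ(40) = 16, φ(41) = 40, φ(42) = 12, φ(43) = 42, φ(44) = 20, φ(45) = 24, φ(46) = 22, φ(47) = 46, φ(48) = 16, φ(49) = 42, φ(50) = 20, φ(51) = 32, φ(52) = 24, φ(53) = 52, φ(54) = 18, φ(55) = 40, φ(56) = 24, φ(57) = 36, φ(58) = 28, φ(59) = 58, φ(60) = 16, φ(61) = 60, φ(62) = 30, φ(63) = 36, φ(64) = 32, φ(65) = 48, φ(66) = 20, φ(67) = 66, φ(68) = 32, φ(69) = 44, φ(70) = 24, φ(71) = 70, φ(72) = 24, φ(73) = 72, φ(74) = 36, φ(75) = 40, φ(76) = 36, φ(77) = 60, φ(78) = 24, φ(79) = 78, φ(80) = 32. Summing all 80 values: 1966. (Average order: Σ_{n ≤ x} φ(n) ~ (3/π²) x². For x = 80, (3/π²)·80² ≈ 1945.37.)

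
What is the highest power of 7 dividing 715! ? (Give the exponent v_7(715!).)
v_7(715!) = 118

Legendre's formula: v_p(n!) = Σ_{k ≥ 1} ⌊n / p^k⌋. For p = 7, n = 715, the terms are:
  ⌊715/7^1⌋ = ⌊715/7⌋ = 102
  ⌊715/7^2⌋ = ⌊715/49⌋ = 14
  ⌊715/7^3⌋ = ⌊715/343⌋ = 2
(the next term ⌊715/7^4⌋ = 0, terminating the sum). Summing: v_7(715!) = 102 + 14 + 2 = 118.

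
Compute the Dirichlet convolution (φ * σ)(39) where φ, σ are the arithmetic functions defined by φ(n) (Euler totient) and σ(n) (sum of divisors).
(φ * σ)(39) = 156

Divisors of 39: [1, 3, 13, 39]. For each d | 39:
  d = 1: φ(1) · σ(39/1) = 1 · 56 = 56
  d = 3: φ(3) · σ(39/3) = 2 · 14 = 28
  d = 13: φ(13) · σ(39/13) = 12 · 4 = 48
  d = 39: φ(39) · σ(39/39) = 24 · 1 = 24
Summing: (φ * σ)(39) = 56 + 28 + 48 + 24 = 156.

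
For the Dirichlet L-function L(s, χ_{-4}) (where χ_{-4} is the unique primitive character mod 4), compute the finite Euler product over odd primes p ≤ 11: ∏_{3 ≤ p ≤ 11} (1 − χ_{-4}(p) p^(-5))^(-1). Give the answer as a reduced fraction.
∏ = 5662435865625/5684292116992

The odd primes p ≤ 11 are [3, 5, 7, 11]. For each, χ(p) = 1 if p ≡ 1 mod 4, χ(p) = −1 if p ≡ 3 mod 4. Taking (1 − χ(p)/p^5)^(-1) = p^5/(p^5 − χ(p)): (1 − (-1)/3^5)^(-1) · (1 − (1)/5^5)^(-1) · (1 − (-1)/7^5)^(-1) · (1 − (-1)/11^5)^(-1) = 5662435865625/5684292116992.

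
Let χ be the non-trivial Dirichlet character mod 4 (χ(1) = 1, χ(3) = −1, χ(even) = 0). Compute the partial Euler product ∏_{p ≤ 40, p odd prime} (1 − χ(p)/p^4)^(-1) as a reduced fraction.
∏ = 36907491853859640421662745584761054387/37320078298954450639637508295357366272

The odd primes p ≤ 40 are [3, 5, 7, 11, 13, 17, 19, 23, 29, 31, 37]. For each, χ(p) = 1 if p ≡ 1 mod 4, χ(p) = −1 if p ≡ 3 mod 4. Taking (1 − χ(p)/p^4)^(-1) = p^4/(p^4 − χ(p)): (1 − (-1)/3^4)^(-1) · (1 − (1)/5^4)^(-1) · (1 − (-1)/7^4)^(-1) · (1 − (-1)/11^4)^(-1) · (1 − (1)/13^4)^(-1) · (1 − (1)/17^4)^(-1) · (1 − (-1)/19^4)^(-1) · (1 − (-1)/23^4)^(-1) · (1 − (1)/29^4)^(-1) · (1 − (-1)/31^4)^(-1) · (1 − (1)/37^4)^(-1) = 36907491853859640421662745584761054387/37320078298954450639637508295357366272.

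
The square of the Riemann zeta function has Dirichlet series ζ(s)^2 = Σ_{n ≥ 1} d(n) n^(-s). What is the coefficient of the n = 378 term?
d(378) = 16

ζ(s)^2 = (Σ 1/m^s)(Σ 1/k^s). The coefficient of 1/n^s in the product is the number of ordered pairs (m, k) with mk = n, which equals d(n). For n = 378, divisors are [1, 2, 3, 6, 7, 9, 14, 18, 21, 27, 42, 54, 63, 126, 189, 378], so d(378) = 16.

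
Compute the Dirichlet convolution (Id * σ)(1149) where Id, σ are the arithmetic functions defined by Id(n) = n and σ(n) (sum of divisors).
(Id * σ)(1149) = 5369

Divisors of 1149: [1, 3, 383, 1149]. For each d | 1149:
  d = 1: Id(1) · σ(1149/1) = 1 · 1536 = 1536
  d = 3: Id(3) · σ(1149/3) = 3 · 384 = 1152
  d = 383: Id(383) · σ(1149/383) = 383 · 4 = 1532
  d = 1149: Id(1149) · σ(1149/1149) = 1149 · 1 = 1149
Summing: (Id * σ)(1149) = 1536 + 1152 + 1532 + 1149 = 5369.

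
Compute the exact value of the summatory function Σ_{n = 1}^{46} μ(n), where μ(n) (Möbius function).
Σ_{n ≤ 46} μ(n) = -2

Compute μ(n) for each 1 ≤ n ≤ 46: μ(1) = 1, μ(2) = -1, μ(3) = -1, μ(4) = 0, μ(5) = -1, μ(6) = 1, μ(7) = -1, μ(8) = 0, μ(9) = 0, μ(10) = 1, μ(11) = -1, μ(12) = 0, μ(13) = -1, μ(14) = 1, μ(15) = 1, μ(16) = 0, μ(17) = -1, μ(18) = 0, μ(19) = -1, μ(20) = 0, μ(21) = 1, μ(22) = 1, μ(23) = -1, μ(24) = 0, μ(25) = 0, μ(26) = 1, μ(27) = 0, μ(28) = 0, μ(29) = -1, μ(30) = -1, μ(31) = -1, μ(32) = 0, μ(33) = 1, μ(34) = 1, μ(35) = 1, μ(36) = 0, μ(37) = -1, μ(38) = 1, μ(39) = 1, μ(40) = 0, μ(41) = -1, μ(42) = -1, μ(43) = -1, μ(44) = 0, μ(45) = 0, μ(46) = 1. Summing all 46 values: -2. (Mertens function M(x) = Σ_{n ≤ x} μ(n); on average M(x) should be small (PNT ⟺ M(x) = o(x)).)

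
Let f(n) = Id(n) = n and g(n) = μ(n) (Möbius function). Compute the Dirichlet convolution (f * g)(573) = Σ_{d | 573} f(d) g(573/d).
(Id * μ)(573) = 380

Divisors of 573: [1, 3, 191, 573]. For each d | 573:
  d = 1: Id(1) · μ(573/1) = 1 · 1 = 1
  d = 3: Id(3) · μ(573/3) = 3 · -1 = -3
  d = 191: Id(191) · μ(573/191) = 191 · -1 = -191
  d = 573: Id(573) · μ(573/573) = 573 · 1 = 573
Summing: (Id * μ)(573) = 1 + -3 + -191 + 573 = 380.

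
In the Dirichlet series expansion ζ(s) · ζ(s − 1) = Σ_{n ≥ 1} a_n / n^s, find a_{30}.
σ(30) = 72

In the product (Σ m^0/m^s)(Σ k / k^s) = Σ (Σ_{d | n} d) / n^s, the coefficient of 1/n^s is σ(n) = Σ_{d | n} d. For n = 30, divisors are [1, 2, 3, 5, 6, 10, 15, 30]; summing: σ(30) = 72.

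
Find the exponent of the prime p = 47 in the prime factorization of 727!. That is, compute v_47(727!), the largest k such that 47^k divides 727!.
v_47(727!) = 15

Legendre's formula: v_p(n!) = Σ_{k ≥ 1} ⌊n / p^k⌋. For p = 47, n = 727, the terms are:
  ⌊727/47^1⌋ = ⌊727/47⌋ = 15
(the next term ⌊727/47^2⌋ = 0, terminating the sum). Summing: v_47(727!) = 15 = 15.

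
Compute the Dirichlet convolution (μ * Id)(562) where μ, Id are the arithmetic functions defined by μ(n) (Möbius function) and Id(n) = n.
(μ * Id)(562) = 280

Divisors of 562: [1, 2, 281, 562]. For each d | 562:
  d = 1: μ(1) · Id(562/1) = 1 · 562 = 562
  d = 2: μ(2) · Id(562/2) = -1 · 281 = -281
  d = 281: μ(281) · Id(562/281) = -1 · 2 = -2
  d = 562: μ(562) · Id(562/562) = 1 · 1 = 1
Summing: (μ * Id)(562) = 562 + -281 + -2 + 1 = 280.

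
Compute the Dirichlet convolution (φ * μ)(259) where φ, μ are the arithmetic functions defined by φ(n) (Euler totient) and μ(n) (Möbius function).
(φ * μ)(259) = 175

Divisors of 259: [1, 7, 37, 259]. For each d | 259:
  d = 1: φ(1) · μ(259/1) = 1 · 1 = 1
  d = 7: φ(7) · μ(259/7) = 6 · -1 = -6
  d = 37: φ(37) · μ(259/37) = 36 · -1 = -36
  d = 259: φ(259) · μ(259/259) = 216 · 1 = 216
Summing: (φ * μ)(259) = 1 + -6 + -36 + 216 = 175.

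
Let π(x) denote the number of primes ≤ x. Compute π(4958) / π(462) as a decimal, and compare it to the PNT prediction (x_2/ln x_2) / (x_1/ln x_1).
π(4958)/π(462) = 663/89 ≈ 7.4494;  PNT prediction ≈ 7.7384.

π(462) = 89 and π(4958) = 663, so π(4958)/π(462) ≈ 7.4494. The PNT-predicted ratio is (4958/ln(4958)) / (462/ln(462)) ≈ 7.7384. The two agree to within a few percent, as expected.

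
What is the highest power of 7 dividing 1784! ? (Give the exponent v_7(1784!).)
v_7(1784!) = 295

Legendre's formula: v_p(n!) = Σ_{k ≥ 1} ⌊n / p^k⌋. For p = 7, n = 1784, the terms are:
  ⌊1784/7^1⌋ = ⌊1784/7⌋ = 254
  ⌊1784/7^2⌋ = ⌊1784/49⌋ = 36
  ⌊1784/7^3⌋ = ⌊1784/343⌋ = 5
(the next term ⌊1784/7^4⌋ = 0, terminating the sum). Summing: v_7(1784!) = 254 + 36 + 5 = 295.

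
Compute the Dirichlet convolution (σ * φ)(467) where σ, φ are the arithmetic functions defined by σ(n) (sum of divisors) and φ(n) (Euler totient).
(σ * φ)(467) = 934

Divisors of 467: [1, 467]. For each d | 467:
  d = 1: σ(1) · φ(467/1) = 1 · 466 = 466
  d = 467: σ(467) · φ(467/467) = 468 · 1 = 468
Summing: (σ * φ)(467) = 466 + 468 = 934.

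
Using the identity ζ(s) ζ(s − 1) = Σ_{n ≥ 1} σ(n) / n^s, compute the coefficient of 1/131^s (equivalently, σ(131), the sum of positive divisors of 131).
σ(131) = 132

In the product (Σ m^0/m^s)(Σ k / k^s) = Σ (Σ_{d | n} d) / n^s, the coefficient of 1/n^s is σ(n) = Σ_{d | n} d. For n = 131, divisors are [1, 131]; summing: σ(131) = 132.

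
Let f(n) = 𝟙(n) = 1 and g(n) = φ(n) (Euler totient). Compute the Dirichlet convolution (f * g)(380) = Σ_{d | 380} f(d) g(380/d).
(𝟙 * φ)(380) = 380

Divisors of 380: [1, 2, 4, 5, 10, 19, 20, 38, 76, 95, 190, 380]. For each d | 380:
  d = 1: 𝟙(1) · φ(380/1) = 1 · 144 = 144
  d = 2: 𝟙(2) · φ(380/2) = 1 · 72 = 72
  d = 4: 𝟙(4) · φ(380/4) = 1 · 72 = 72
  d = 5: 𝟙(5) · φ(380/5) = 1 · 36 = 36
  d = 10: 𝟙(10) · φ(380/10) = 1 · 18 = 18
  d = 19: 𝟙(19) · φ(380/19) = 1 · 8 = 8
  d = 20: 𝟙(20) · φ(380/20) = 1 · 18 = 18
  d = 38: 𝟙(38) · φ(380/38) = 1 · 4 = 4
  d = 76: 𝟙(76) · φ(380/76) = 1 · 4 = 4
  d = 95: 𝟙(95) · φ(380/95) = 1 · 2 = 2
  d = 190: 𝟙(190) · φ(380/190) = 1 · 1 = 1
  d = 380: 𝟙(380) · φ(380/380) = 1 · 1 = 1
Summing: (𝟙 * φ)(380) = 144 + 72 + 72 + 36 + 18 + 8 + 18 + 4 + 4 + 2 + 1 + 1 = 380.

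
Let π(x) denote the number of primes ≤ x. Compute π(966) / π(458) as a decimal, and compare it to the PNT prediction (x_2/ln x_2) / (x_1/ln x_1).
π(966)/π(458) = 162/88 ≈ 1.8409;  PNT prediction ≈ 1.8802.

π(458) = 88 and π(966) = 162, so π(966)/π(458) ≈ 1.8409. The PNT-predicted ratio is (966/ln(966)) / (458/ln(458)) ≈ 1.8802. The two agree to within a few percent, as expected.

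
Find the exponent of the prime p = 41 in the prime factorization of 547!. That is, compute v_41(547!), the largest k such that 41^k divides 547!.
v_41(547!) = 13

Legendre's formula: v_p(n!) = Σ_{k ≥ 1} ⌊n / p^k⌋. For p = 41, n = 547, the terms are:
  ⌊547/41^1⌋ = ⌊547/41⌋ = 13
(the next term ⌊547/41^2⌋ = 0, terminating the sum). Summing: v_41(547!) = 13 = 13.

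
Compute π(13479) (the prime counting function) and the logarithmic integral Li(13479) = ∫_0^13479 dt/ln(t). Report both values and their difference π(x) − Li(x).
π(13479) = 1598;  Li(13479) ≈ 1617.58;  π(x) − Li(x) ≈ -19.58.

Direct count of primes ≤ 13479 gives π(13479) = 1598. Numerical evaluation of the logarithmic integral gives Li(13479) ≈ 1617.58. The difference π(x) − Li(x) ≈ -19.58 is typically negative for small/moderate x (Li(x) overestimates), though Littlewood's theorem shows this sign changes infinitely often.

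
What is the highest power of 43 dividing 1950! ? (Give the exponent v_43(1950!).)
v_43(1950!) = 46

Legendre's formula: v_p(n!) = Σ_{k ≥ 1} ⌊n / p^k⌋. For p = 43, n = 1950, the terms are:
  ⌊1950/43^1⌋ = ⌊1950/43⌋ = 45
  ⌊1950/43^2⌋ = ⌊1950/1849⌋ = 1
(the next term ⌊1950/43^3⌋ = 0, terminating the sum). Summing: v_43(1950!) = 45 + 1 = 46.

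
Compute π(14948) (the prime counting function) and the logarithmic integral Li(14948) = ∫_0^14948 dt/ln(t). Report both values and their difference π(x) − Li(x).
π(14948) = 1750;  Li(14948) ≈ 1771.22;  π(x) − Li(x) ≈ -21.22.

Direct count of primes ≤ 14948 gives π(14948) = 1750. Numerical evaluation of the logarithmic integral gives Li(14948) ≈ 1771.22. The difference π(x) − Li(x) ≈ -21.22 is typically negative for small/moderate x (Li(x) overestimates), though Littlewood's theorem shows this sign changes infinitely often.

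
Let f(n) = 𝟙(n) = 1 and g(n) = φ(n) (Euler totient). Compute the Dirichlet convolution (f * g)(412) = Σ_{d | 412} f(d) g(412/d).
(𝟙 * φ)(412) = 412

Divisors of 412: [1, 2, 4, 103, 206, 412]. For each d | 412:
  d = 1: 𝟙(1) · φ(412/1) = 1 · 204 = 204
  d = 2: 𝟙(2) · φ(412/2) = 1 · 102 = 102
  d = 4: 𝟙(4) · φ(412/4) = 1 · 102 = 102
  d = 103: 𝟙(103) · φ(412/103) = 1 · 2 = 2
  d = 206: 𝟙(206) · φ(412/206) = 1 · 1 = 1
  d = 412: 𝟙(412) · φ(412/412) = 1 · 1 = 1
Summing: (𝟙 * φ)(412) = 204 + 102 + 102 + 2 + 1 + 1 = 412.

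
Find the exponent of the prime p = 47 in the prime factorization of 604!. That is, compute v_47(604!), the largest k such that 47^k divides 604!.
v_47(604!) = 12

Legendre's formula: v_p(n!) = Σ_{k ≥ 1} ⌊n / p^k⌋. For p = 47, n = 604, the terms are:
  ⌊604/47^1⌋ = ⌊604/47⌋ = 12
(the next term ⌊604/47^2⌋ = 0, terminating the sum). Summing: v_47(604!) = 12 = 12.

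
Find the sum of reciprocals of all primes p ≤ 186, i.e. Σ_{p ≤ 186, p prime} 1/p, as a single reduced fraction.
Σ 1/p = 10408867916382550633331528920459565913027063402071390584941986323453055203/5397346292805549782720214077673687806275517530364350655459511599582614290

π(186) = 42, so the primes ≤ 186 are [2, 3, 5, 7, 11, 13, 17, 19, 23, 29, 31, 37, 41, 43, 47, 53, 59, 61, 67, 71, 73, 79, 83, 89, 97, 101, 103, 107, 109, 113, 127, 131, 137, 139, 149, 151, 157, 163, 167, 173, 179, 181]. Summing 1/p over these primes: 10408867916382550633331528920459565913027063402071390584941986323453055203/5397346292805549782720214077673687806275517530364350655459511599582614290 ≈ 1.9285. Mertens estimate ln ln(186) + 0.2615 ≈ 1.9151.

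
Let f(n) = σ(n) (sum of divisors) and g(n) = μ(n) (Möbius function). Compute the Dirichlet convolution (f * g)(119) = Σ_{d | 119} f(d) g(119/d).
(σ * μ)(119) = 119

Divisors of 119: [1, 7, 17, 119]. For each d | 119:
  d = 1: σ(1) · μ(119/1) = 1 · 1 = 1
  d = 7: σ(7) · μ(119/7) = 8 · -1 = -8
  d = 17: σ(17) · μ(119/17) = 18 · -1 = -18
  d = 119: σ(119) · μ(119/119) = 144 · 1 = 144
Summing: (σ * μ)(119) = 1 + -8 + -18 + 144 = 119.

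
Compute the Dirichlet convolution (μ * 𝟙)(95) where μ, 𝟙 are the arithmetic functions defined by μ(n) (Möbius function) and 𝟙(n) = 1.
(μ * 𝟙)(95) = 0

Divisors of 95: [1, 5, 19, 95]. For each d | 95:
  d = 1: μ(1) · 𝟙(95/1) = 1 · 1 = 1
  d = 5: μ(5) · 𝟙(95/5) = -1 · 1 = -1
  d = 19: μ(19) · 𝟙(95/19) = -1 · 1 = -1
  d = 95: μ(95) · 𝟙(95/95) = 1 · 1 = 1
Summing: (μ * 𝟙)(95) = 1 + -1 + -1 + 1 = 0.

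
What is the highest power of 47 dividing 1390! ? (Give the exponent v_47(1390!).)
v_47(1390!) = 29

Legendre's formula: v_p(n!) = Σ_{k ≥ 1} ⌊n / p^k⌋. For p = 47, n = 1390, the terms are:
  ⌊1390/47^1⌋ = ⌊1390/47⌋ = 29
(the next term ⌊1390/47^2⌋ = 0, terminating the sum). Summing: v_47(1390!) = 29 = 29.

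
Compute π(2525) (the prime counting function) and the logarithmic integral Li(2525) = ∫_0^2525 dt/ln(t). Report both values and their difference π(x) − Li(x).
π(2525) = 369;  Li(2525) ≈ 382.80;  π(x) − Li(x) ≈ -13.80.

Direct count of primes ≤ 2525 gives π(2525) = 369. Numerical evaluation of the logarithmic integral gives Li(2525) ≈ 382.80. The difference π(x) − Li(x) ≈ -13.80 is typically negative for small/moderate x (Li(x) overestimates), though Littlewood's theorem shows this sign changes infinitely often.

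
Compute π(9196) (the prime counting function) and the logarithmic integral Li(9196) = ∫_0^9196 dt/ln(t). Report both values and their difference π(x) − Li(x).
π(9196) = 1139;  Li(9196) ≈ 1158.45;  π(x) − Li(x) ≈ -19.45.

Direct count of primes ≤ 9196 gives π(9196) = 1139. Numerical evaluation of the logarithmic integral gives Li(9196) ≈ 1158.45. The difference π(x) − Li(x) ≈ -19.45 is typically negative for small/moderate x (Li(x) overestimates), though Littlewood's theorem shows this sign changes infinitely often.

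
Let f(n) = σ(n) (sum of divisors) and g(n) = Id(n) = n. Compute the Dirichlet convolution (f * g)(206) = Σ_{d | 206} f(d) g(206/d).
(σ * Id)(206) = 1035

Divisors of 206: [1, 2, 103, 206]. For each d | 206:
  d = 1: σ(1) · Id(206/1) = 1 · 206 = 206
  d = 2: σ(2) · Id(206/2) = 3 · 103 = 309
  d = 103: σ(103) · Id(206/103) = 104 · 2 = 208
  d = 206: σ(206) · Id(206/206) = 312 · 1 = 312
Summing: (σ * Id)(206) = 206 + 309 + 208 + 312 = 1035.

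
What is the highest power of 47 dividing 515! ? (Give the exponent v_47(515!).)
v_47(515!) = 10

Legendre's formula: v_p(n!) = Σ_{k ≥ 1} ⌊n / p^k⌋. For p = 47, n = 515, the terms are:
  ⌊515/47^1⌋ = ⌊515/47⌋ = 10
(the next term ⌊515/47^2⌋ = 0, terminating the sum). Summing: v_47(515!) = 10 = 10.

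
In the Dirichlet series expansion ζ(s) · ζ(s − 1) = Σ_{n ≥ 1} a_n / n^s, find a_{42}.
σ(42) = 96

In the product (Σ m^0/m^s)(Σ k / k^s) = Σ (Σ_{d | n} d) / n^s, the coefficient of 1/n^s is σ(n) = Σ_{d | n} d. For n = 42, divisors are [1, 2, 3, 6, 7, 14, 21, 42]; summing: σ(42) = 96.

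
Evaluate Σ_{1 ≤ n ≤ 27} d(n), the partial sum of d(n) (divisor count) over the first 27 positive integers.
Σ_{n ≤ 27} d(n) = 95

Compute d(n) for each 1 ≤ n ≤ 27: d(1) = 1, d(2) = 2, d(3) = 2, d(4) = 3, d(5) = 2, d(6) = 4, d(7) = 2, d(8) = 4, d(9) = 3, d(10) = 4, d(11) = 2, d(12) = 6, d(13) = 2, d(14) = 4, d(15) = 4, d(16) = 5, d(17) = 2, d(18) = 6, d(19) = 2, d(20) = 6, d(21) = 4, d(22) = 4, d(23) = 2, d(24) = 8, d(25) = 3, d(26) = 4, d(27) = 4. Summing all 27 values: 95. (Dirichlet's divisor formula: Σ_{n ≤ x} d(n) = x ln(x) + (2γ − 1) x + O(√x). For x = 27, the asymptotic estimate is ≈ 93.16.)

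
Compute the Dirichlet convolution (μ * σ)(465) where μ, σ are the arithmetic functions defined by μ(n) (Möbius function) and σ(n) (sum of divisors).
(μ * σ)(465) = 465

Divisors of 465: [1, 3, 5, 15, 31, 93, 155, 465]. For each d | 465:
  d = 1: μ(1) · σ(465/1) = 1 · 768 = 768
  d = 3: μ(3) · σ(465/3) = -1 · 192 = -192
  d = 5: μ(5) · σ(465/5) = -1 · 128 = -128
  d = 15: μ(15) · σ(465/15) = 1 · 32 = 32
  d = 31: μ(31) · σ(465/31) = -1 · 24 = -24
  d = 93: μ(93) · σ(465/93) = 1 · 6 = 6
  d = 155: μ(155) · σ(465/155) = 1 · 4 = 4
  d = 465: μ(465) · σ(465/465) = -1 · 1 = -1
Summing: (μ * σ)(465) = 768 + -192 + -128 + 32 + -24 + 6 + 4 + -1 = 465.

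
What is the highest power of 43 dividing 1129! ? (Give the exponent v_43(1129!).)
v_43(1129!) = 26

Legendre's formula: v_p(n!) = Σ_{k ≥ 1} ⌊n / p^k⌋. For p = 43, n = 1129, the terms are:
  ⌊1129/43^1⌋ = ⌊1129/43⌋ = 26
(the next term ⌊1129/43^2⌋ = 0, terminating the sum). Summing: v_43(1129!) = 26 = 26.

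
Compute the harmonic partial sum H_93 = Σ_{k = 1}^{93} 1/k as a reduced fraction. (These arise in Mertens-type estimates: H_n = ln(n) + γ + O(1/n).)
H_93 = 3676622671662732154792749821908124918261/718766754945489455304472257065075294400

Direct summation: H_93 = 1 + 1/2 + ... + 1/93. The least common denominator is lcm(1, ..., 93) = 718766754945489455304472257065075294400; over this denominator the numerator is 718766754945489455304472257065075294400 + 359383377472744727652236128532537647200 + 239588918315163151768157419021691764800 + 179691688736372363826118064266268823600 + 143753350989097891060894451413015058880 + 119794459157581575884078709510845882400 + 102680964992212779329210322437867899200 + 89845844368186181913059032133134411800 + 79862972771721050589385806340563921600 + 71876675494548945530447225706507529440 + 65342432267771768664042932460461390400 + 59897229578790787942039354755422941200 + 55289750380422265792651712081928868800 + 51340482496106389664605161218933949600 + 47917783663032630353631483804338352960 + 44922922184093090956529516066567205900 + 42280397349734673841439544533239723200 + 39931486385860525294692903170281960800 + 37829829207657339752866960898161857600 + 35938337747274472765223612853253764720 + 34226988330737593109736774145955966400 + 32671216133885884332021466230230695200 + 31250728475890845882803141611525012800 + 29948614789395393971019677377711470600 + 28750670197819578212178890282603011776 + 27644875190211132896325856040964434400 + 26620990923907016863128602113521307200 + 25670241248053194832302580609466974800 + 24785060515361705355326629553968113600 + 23958891831516315176815741902169176480 + 23186024353080305009821685711776622400 + 22461461092046545478264758033283602950 + 21780810755923922888014310820153796800 + 21140198674867336920719772266619861600 + 20536192998442555865842064487573579840 + 19965743192930262647346451585140980400 + 19426128512040255548769520461218251200 + 18914914603828669876433480449080928800 + 18429916793474088597550570693976289600 + 17969168873637236382611806426626882360 + 17530896462085108665962737977196958400 + 17113494165368796554868387072977983200 + 16715505928964871053592378071280820800 + 16335608066942942166010733115115347600 + 15972594554344210117877161268112784320 + 15625364237945422941401570805762506400 + 15292909679691265006478133129044155200 + 14974307394697696985509838688855735300 + 14668709284601825618458617491123985600 + 14375335098909789106089445141301505888 + 14093465783244891280479848177746574400 + 13822437595105566448162928020482217200 + 13561636885763951986876835038963684800 + 13310495461953508431564301056760653600 + 13068486453554353732808586492092278080 + 12835120624026597416151290304733487400 + 12609943069219113250955653632720619200 + 12392530257680852677663314776984056800 + 12182487371957448394991055204492801600 + 11979445915758157588407870951084588240 + 11783061556483433693515938640411070400 + 11593012176540152504910842855888311200 + 11408996110245864369912258048651988800 + 11230730546023272739132379016641801475 + 11057950076084453158530342416385773760 + 10890405377961961444007155410076898400 + 10727862014111782914992123239777243200 + 10570099337433668460359886133309930800 + 10416909491963615294267713870508337600 + 10268096499221277932921032243786789920 + 10123475421767457116964397986832046400 + 9982871596465131323673225792570490200 + 9846119930760129524718798041987332800 + 9713064256020127774384760230609125600 + 9583556732606526070726296760867670592 + 9457457301914334938216740224540464400 + 9334633181110252666291847494351627200 + 9214958396737044298775285346988144800 + 9098313353740372851955345026140193600 + 8984584436818618191305903213313441180 + 8873663641302338954376200704507102400 + 8765448231042554332981368988598479200 + 8659840421029993437403280205603316800 + 8556747082684398277434193536488991600 + 8456079469946934768287908906647944640 + 8357752964482435526796189035640410400 + 8261686838453901785108876517989371200 + 8167804033471471083005366557557673800 + 8076030954443701744994070304101969600 + 7986297277172105058938580634056392160 + 7898535768631752256093101725989838400 + 7812682118972711470700785402881253200 + 7728674784360101669940561903925540800 = 3676622671662732154792749821908124918261, so H_93 = 3676622671662732154792749821908124918261/718766754945489455304472257065075294400 (already in lowest terms) ≈ 5.11518. (The PNT-adjacent estimate ln(93) + γ ≈ 5.10982 matches within O(1/n).)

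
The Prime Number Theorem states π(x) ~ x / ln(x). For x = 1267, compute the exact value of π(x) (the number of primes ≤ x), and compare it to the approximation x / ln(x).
π(1267) = 205;  x/ln(x) ≈ 177.34;  relative error ≈ 13.49%.

Directly count primes up to 1267: π(1267) = 205. The PNT approximation gives 1267/ln(1267) ≈ 1267/7.14441 ≈ 177.34. Relative error (π(x) − x/ln(x)) / π(x) ≈ 13.49%; the approximation is known to undercount slightly (Li(x) is a better estimate).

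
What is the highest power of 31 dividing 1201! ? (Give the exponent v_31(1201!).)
v_31(1201!) = 39

Legendre's formula: v_p(n!) = Σ_{k ≥ 1} ⌊n / p^k⌋. For p = 31, n = 1201, the terms are:
  ⌊1201/31^1⌋ = ⌊1201/31⌋ = 38
  ⌊1201/31^2⌋ = ⌊1201/961⌋ = 1
(the next term ⌊1201/31^3⌋ = 0, terminating the sum). Summing: v_31(1201!) = 38 + 1 = 39.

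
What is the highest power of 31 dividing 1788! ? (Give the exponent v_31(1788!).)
v_31(1788!) = 58

Legendre's formula: v_p(n!) = Σ_{k ≥ 1} ⌊n / p^k⌋. For p = 31, n = 1788, the terms are:
  ⌊1788/31^1⌋ = ⌊1788/31⌋ = 57
  ⌊1788/31^2⌋ = ⌊1788/961⌋ = 1
(the next term ⌊1788/31^3⌋ = 0, terminating the sum). Summing: v_31(1788!) = 57 + 1 = 58.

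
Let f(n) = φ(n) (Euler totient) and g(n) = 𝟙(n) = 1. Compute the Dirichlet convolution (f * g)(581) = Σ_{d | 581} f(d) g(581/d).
(φ * 𝟙)(581) = 581

Divisors of 581: [1, 7, 83, 581]. For each d | 581:
  d = 1: φ(1) · 𝟙(581/1) = 1 · 1 = 1
  d = 7: φ(7) · 𝟙(581/7) = 6 · 1 = 6
  d = 83: φ(83) · 𝟙(581/83) = 82 · 1 = 82
  d = 581: φ(581) · 𝟙(581/581) = 492 · 1 = 492
Summing: (φ * 𝟙)(581) = 1 + 6 + 82 + 492 = 581.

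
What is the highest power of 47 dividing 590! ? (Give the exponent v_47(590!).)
v_47(590!) = 12

Legendre's formula: v_p(n!) = Σ_{k ≥ 1} ⌊n / p^k⌋. For p = 47, n = 590, the terms are:
  ⌊590/47^1⌋ = ⌊590/47⌋ = 12
(the next term ⌊590/47^2⌋ = 0, terminating the sum). Summing: v_47(590!) = 12 = 12.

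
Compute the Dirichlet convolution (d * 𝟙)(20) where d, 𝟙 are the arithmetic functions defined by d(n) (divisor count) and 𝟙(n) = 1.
(d * 𝟙)(20) = 18

Divisors of 20: [1, 2, 4, 5, 10, 20]. For each d | 20:
  d = 1: d(1) · 𝟙(20/1) = 1 · 1 = 1
  d = 2: d(2) · 𝟙(20/2) = 2 · 1 = 2
  d = 4: d(4) · 𝟙(20/4) = 3 · 1 = 3
  d = 5: d(5) · 𝟙(20/5) = 2 · 1 = 2
  d = 10: d(10) · 𝟙(20/10) = 4 · 1 = 4
  d = 20: d(20) · 𝟙(20/20) = 6 · 1 = 6
Summing: (d * 𝟙)(20) = 1 + 2 + 3 + 2 + 4 + 6 = 18.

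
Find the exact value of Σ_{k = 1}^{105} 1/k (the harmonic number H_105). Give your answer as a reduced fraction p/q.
H_105 = 759525171909485731983968522830675502275870361/145060212702939779988529042870810778780278080

Direct summation: H_105 = 1 + 1/2 + ... + 1/105. The least common denominator is lcm(1, ..., 105) = 725301063514698899942645214354053893901390400; over this denominator the numerator is 725301063514698899942645214354053893901390400 + 362650531757349449971322607177026946950695200 + 241767021171566299980881738118017964633796800 + 181325265878674724985661303588513473475347600 + 145060212702939779988529042870810778780278080 + 120883510585783149990440869059008982316898400 + 103614437644956985706092173479150556271627200 + 90662632939337362492830651794256736737673800 + 80589007057188766660293912706005988211265600 + 72530106351469889994264521435405389390139040 + 65936460319518081812967746759459444900126400 + 60441755292891574995220434529504491158449200 + 55792389501130684610972708796465684146260800 + 51807218822478492853046086739575278135813600 + 48353404234313259996176347623603592926759360 + 45331316469668681246415325897128368368836900 + 42664768442041111761332071432591405523611200 + 40294503528594383330146956353002994105632800 + 38173740184984152628560274439687047047441600 + 36265053175734944997132260717702694695069520 + 34538145881652328568697391159716852090542400 + 32968230159759040906483873379729722450063200 + 31534828848465169562723704971915386691364800 + 30220877646445787497610217264752245579224600 + 29012042540587955997705808574162155756055616 + 27896194750565342305486354398232842073130400 + 26863002352396255553431304235335329403755200 + 25903609411239246426523043369787639067906800 + 25010381500506858618711903943243237720737600 + 24176702117156629998088173811801796463379680 + 23396808500474158062665974656582383674238400 + 22665658234834340623207662948564184184418450 + 21978820106506027270989248919819814966708800 + 21332384221020555880666035716295702761805600 + 20722887528991397141218434695830111254325440 + 20147251764297191665073478176501497052816400 + 19602731446343213511963384171731186321659200 + 19086870092492076314280137219843523523720800 + 18597463167043561536990902932155228048753600 + 18132526587867472498566130358851347347534760 + 17690269841821924388845005228147655948814400 + 17269072940826164284348695579858426045271200 + 16867466593365090696340586380326834741892800 + 16484115079879520453241936689864861225031600 + 16117801411437753332058782541201197642253120 + 15767414424232584781361852485957693345682400 + 15431937521589338296652025837320295614923200 + 15110438823222893748805108632376122789612300 + 14802062520708140815156024782735793753089600 + 14506021270293977998852904287081077878027808 + 14221589480680370587110690477530468507870400 + 13948097375282671152743177199116421036565200 + 13684925726692432074389532346302903658516800 + 13431501176198127776715652117667664701877600 + 13187292063903616362593549351891888980025280 + 12951804705619623213261521684893819533953400 + 12724580061661384209520091479895682349147200 + 12505190750253429309355951971621618860368800 + 12293238364655913558349918887356845659345600 + 12088351058578314999044086905900898231689840 + 11890181369093424589223692038591047441006400 + 11698404250237079031332987328291191837119200 + 11512715293884109522899130386572284030180800 + 11332829117417170311603831474282092092209225 + 11158477900226136922194541759293136829252160 + 10989410053253013635494624459909907483354400 + 10825389007682073133472316632150058117931200 + 10666192110510277940333017858147851380902800 + 10511609616155056520907901657305128897121600 + 10361443764495698570609217347915055627162720 + 10215507936826745069614721328930336533822400 + 10073625882148595832536739088250748526408200 + 9935631007050669862228016634987039642484800 + 9801365723171606755981692085865593160829600 + 9670680846862651999235269524720718585351872 + 9543435046246038157140068609921761761860400 + 9419494331359725973281106679922777842875200 + 9298731583521780768495451466077614024376800 + 9181026120439226581552471067772834100017600 + 9066263293933736249283065179425673673767380 + 8954334117465418517810434745111776467918400 + 8845134920910962194422502614073827974407200 + 8738567030297577107742713425952456553028800 + 8634536470413082142174347789929213022635600 + 8532953688408222352266414286518281104722240 + 8433733296682545348170293190163417370946400 + 8336793833502286206237301314414412573579200 + 8242057539939760226620968344932430612515800 + 8149450151850549437557811397236560605633600 + 8058900705718876666029391270600598821126560 + 7970341357304383515853244113780812020894400 + 7883707212116292390680926242978846672841200 + 7798936166824719354221991552194127891412800 + 7715968760794669148326012918660147807461600 + 7634748036996830525712054887937409409488320 + 7555219411611446874402554316188061394806150 + 7477330551697926803532424890247978287643200 + 7401031260354070407578012391367896876544800 + 7326273368835342423663082973273271655569600 + 7253010635146988999426452143540538939013904 + 7181198648660385147946982320337167266350400 + 7110794740340185293555345238765234253935200 + 7041757898200960193617914702466542659236800 + 6974048687641335576371588599558210518282600 + 6907629176330465713739478231943370418108480 = 3797625859547428659919842614153377511379351805, so H_105 = 3797625859547428659919842614153377511379351805/725301063514698899942645214354053893901390400; reducing by gcd(3797625859547428659919842614153377511379351805, 725301063514698899942645214354053893901390400) = 5 gives 759525171909485731983968522830675502275870361/145060212702939779988529042870810778780278080 ≈ 5.23593. (The PNT-adjacent estimate ln(105) + γ ≈ 5.23118 matches within O(1/n).)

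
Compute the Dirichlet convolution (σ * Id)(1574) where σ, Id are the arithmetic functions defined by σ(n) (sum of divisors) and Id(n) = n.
(σ * Id)(1574) = 7875

Divisors of 1574: [1, 2, 787, 1574]. For each d | 1574:
  d = 1: σ(1) · Id(1574/1) = 1 · 1574 = 1574
  d = 2: σ(2) · Id(1574/2) = 3 · 787 = 2361
  d = 787: σ(787) · Id(1574/787) = 788 · 2 = 1576
  d = 1574: σ(1574) · Id(1574/1574) = 2364 · 1 = 2364
Summing: (σ * Id)(1574) = 1574 + 2361 + 1576 + 2364 = 7875.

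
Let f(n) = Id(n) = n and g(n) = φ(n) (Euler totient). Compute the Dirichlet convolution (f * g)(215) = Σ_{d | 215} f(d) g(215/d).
(Id * φ)(215) = 765

Divisors of 215: [1, 5, 43, 215]. For each d | 215:
  d = 1: Id(1) · φ(215/1) = 1 · 168 = 168
  d = 5: Id(5) · φ(215/5) = 5 · 42 = 210
  d = 43: Id(43) · φ(215/43) = 43 · 4 = 172
  d = 215: Id(215) · φ(215/215) = 215 · 1 = 215
Summing: (Id * φ)(215) = 168 + 210 + 172 + 215 = 765.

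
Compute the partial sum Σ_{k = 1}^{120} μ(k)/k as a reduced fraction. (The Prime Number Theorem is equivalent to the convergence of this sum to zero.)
Σ μ(k)/k = -57036343158881297864991132838495688289960443/6322010928083521557629041258308732498654937398

Values of μ(k) for 1 ≤ k ≤ 120: μ(1) = 1, μ(2) = -1, μ(3) = -1, μ(5) = -1, μ(6) = 1, μ(7) = -1, μ(10) = 1, μ(11) = -1, μ(13) = -1, μ(14) = 1, μ(15) = 1, μ(17) = -1, μ(19) = -1, μ(21) = 1, μ(22) = 1, μ(23) = -1, μ(26) = 1, μ(29) = -1, μ(30) = -1, μ(31) = -1, μ(33) = 1, μ(34) = 1, μ(35) = 1, μ(37) = -1, μ(38) = 1, μ(39) = 1, μ(41) = -1, μ(42) = -1, μ(43) = -1, μ(46) = 1, μ(47) = -1, μ(51) = 1, μ(53) = -1, μ(55) = 1, μ(57) = 1, μ(58) = 1, μ(59) = -1, μ(61) = -1, μ(62) = 1, μ(65) = 1, μ(66) = -1, μ(67) = -1, μ(69) = 1, μ(70) = -1, μ(71) = -1, μ(73) = -1, μ(74) = 1, μ(77) = 1, μ(78) = -1, μ(79) = -1, μ(82) = 1, μ(83) = -1, μ(85) = 1, μ(86) = 1, μ(87) = 1, μ(89) = -1, μ(91) = 1, μ(93) = 1, μ(94) = 1, μ(95) = 1, μ(97) = -1, μ(101) = -1, μ(102) = -1, μ(103) = -1, μ(105) = -1, μ(106) = 1, μ(107) = -1, μ(109) = -1, μ(110) = -1, μ(111) = 1, μ(113) = -1, μ(114) = -1, μ(115) = 1, μ(118) = 1, μ(119) = 1, with μ = 0 on non-squarefree integers. Summing μ(k)/k for k where μ(k) ≠ 0 gives -57036343158881297864991132838495688289960443/6322010928083521557629041258308732498654937398 ≈ -0.0090. (PNT ⟺ this sum → 0 as n → ∞.)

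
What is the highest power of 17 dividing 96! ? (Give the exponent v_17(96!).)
v_17(96!) = 5

Legendre's formula: v_p(n!) = Σ_{k ≥ 1} ⌊n / p^k⌋. For p = 17, n = 96, the terms are:
  ⌊96/17^1⌋ = ⌊96/17⌋ = 5
(the next term ⌊96/17^2⌋ = 0, terminating the sum). Summing: v_17(96!) = 5 = 5.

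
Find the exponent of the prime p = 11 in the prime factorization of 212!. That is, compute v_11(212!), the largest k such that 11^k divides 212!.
v_11(212!) = 20

Legendre's formula: v_p(n!) = Σ_{k ≥ 1} ⌊n / p^k⌋. For p = 11, n = 212, the terms are:
  ⌊212/11^1⌋ = ⌊212/11⌋ = 19
  ⌊212/11^2⌋ = ⌊212/121⌋ = 1
(the next term ⌊212/11^3⌋ = 0, terminating the sum). Summing: v_11(212!) = 19 + 1 = 20.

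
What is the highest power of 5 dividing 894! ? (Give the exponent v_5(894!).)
v_5(894!) = 221

Legendre's formula: v_p(n!) = Σ_{k ≥ 1} ⌊n / p^k⌋. For p = 5, n = 894, the terms are:
  ⌊894/5^1⌋ = ⌊894/5⌋ = 178
  ⌊894/5^2⌋ = ⌊894/25⌋ = 35
  ⌊894/5^3⌋ = ⌊894/125⌋ = 7
  ⌊894/5^4⌋ = ⌊894/625⌋ = 1
(the next term ⌊894/5^5⌋ = 0, terminating the sum). Summing: v_5(894!) = 178 + 35 + 7 + 1 = 221.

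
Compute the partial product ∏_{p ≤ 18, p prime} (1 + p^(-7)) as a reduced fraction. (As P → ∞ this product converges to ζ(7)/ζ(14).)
∏ = 5978632292892509031852506135276312/5929491512745875728410756452578125

The primes p ≤ 18 are [2, 3, 5, 7, 11, 13, 17]. For each, (1 + 1/p^7) = (p^7 + 1)/p^7. Multiplying these fractions over p ∈ [2, 3, 5, 7, 11, 13, 17] gives 5978632292892509031852506135276312/5929491512745875728410756452578125. (In the limit P → ∞ this tends to ζ(7)/ζ(14).)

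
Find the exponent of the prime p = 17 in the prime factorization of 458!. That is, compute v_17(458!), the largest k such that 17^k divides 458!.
v_17(458!) = 27

Legendre's formula: v_p(n!) = Σ_{k ≥ 1} ⌊n / p^k⌋. For p = 17, n = 458, the terms are:
  ⌊458/17^1⌋ = ⌊458/17⌋ = 26
  ⌊458/17^2⌋ = ⌊458/289⌋ = 1
(the next term ⌊458/17^3⌋ = 0, terminating the sum). Summing: v_17(458!) = 26 + 1 = 27.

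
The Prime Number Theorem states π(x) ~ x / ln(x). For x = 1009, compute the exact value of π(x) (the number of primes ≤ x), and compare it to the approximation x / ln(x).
π(1009) = 169;  x/ln(x) ≈ 145.88;  relative error ≈ 13.68%.

Directly count primes up to 1009: π(1009) = 169. The PNT approximation gives 1009/ln(1009) ≈ 1009/6.91672 ≈ 145.88. Relative error (π(x) − x/ln(x)) / π(x) ≈ 13.68%; the approximation is known to undercount slightly (Li(x) is a better estimate).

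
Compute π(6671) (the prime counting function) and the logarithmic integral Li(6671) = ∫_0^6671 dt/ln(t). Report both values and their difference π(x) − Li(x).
π(6671) = 859;  Li(6671) ≈ 877.07;  π(x) − Li(x) ≈ -18.07.

Direct count of primes ≤ 6671 gives π(6671) = 859. Numerical evaluation of the logarithmic integral gives Li(6671) ≈ 877.07. The difference π(x) − Li(x) ≈ -18.07 is typically negative for small/moderate x (Li(x) overestimates), though Littlewood's theorem shows this sign changes infinitely often.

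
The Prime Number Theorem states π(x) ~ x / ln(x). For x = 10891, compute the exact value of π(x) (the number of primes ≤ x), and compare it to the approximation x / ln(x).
π(10891) = 1325;  x/ln(x) ≈ 1171.62;  relative error ≈ 11.58%.

Directly count primes up to 10891: π(10891) = 1325. The PNT approximation gives 10891/ln(10891) ≈ 10891/9.29569 ≈ 1171.62. Relative error (π(x) − x/ln(x)) / π(x) ≈ 11.58%; the approximation is known to undercount slightly (Li(x) is a better estimate).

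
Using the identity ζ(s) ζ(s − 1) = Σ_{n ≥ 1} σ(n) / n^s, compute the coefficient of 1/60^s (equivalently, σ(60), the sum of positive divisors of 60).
σ(60) = 168

In the product (Σ m^0/m^s)(Σ k / k^s) = Σ (Σ_{d | n} d) / n^s, the coefficient of 1/n^s is σ(n) = Σ_{d | n} d. For n = 60, divisors are [1, 2, 3, 4, 5, 6, 10, 12, 15, 20, 30, 60]; summing: σ(60) = 168.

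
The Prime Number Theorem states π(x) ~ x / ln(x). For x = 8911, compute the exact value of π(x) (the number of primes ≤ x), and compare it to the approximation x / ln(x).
π(8911) = 1108;  x/ln(x) ≈ 979.76;  relative error ≈ 11.57%.

Directly count primes up to 8911: π(8911) = 1108. The PNT approximation gives 8911/ln(8911) ≈ 8911/9.09504 ≈ 979.76. Relative error (π(x) − x/ln(x)) / π(x) ≈ 11.57%; the approximation is known to undercount slightly (Li(x) is a better estimate).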